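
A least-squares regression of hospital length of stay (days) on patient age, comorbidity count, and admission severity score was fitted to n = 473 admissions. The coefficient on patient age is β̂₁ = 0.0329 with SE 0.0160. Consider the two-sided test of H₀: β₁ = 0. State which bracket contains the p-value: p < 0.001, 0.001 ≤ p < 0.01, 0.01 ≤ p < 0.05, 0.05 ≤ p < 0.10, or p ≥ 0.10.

t = 0.0329 / 0.0160 = 2.056.
df = n − k − 1 = 473 − 3 − 1 = 469.
Two-sided p = 2·P(T_{469} > |t|) ≈ 0.0403.
So 0.01 ≤ p < 0.05.

0.01 ≤ p < 0.05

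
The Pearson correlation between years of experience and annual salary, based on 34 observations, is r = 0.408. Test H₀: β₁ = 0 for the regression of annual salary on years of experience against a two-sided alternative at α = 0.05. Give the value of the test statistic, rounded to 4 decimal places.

t = 2.5280

t = r·√(n − 2)/√(1 − r²) = 0.408·√32/√0.833536 = 2.5280.
df = n − 2 = 32.
Two-sided p ≈ 0.0166, which is < 0.05, so reject H₀.
There is evidence of a linear association between years of experience and annual salary.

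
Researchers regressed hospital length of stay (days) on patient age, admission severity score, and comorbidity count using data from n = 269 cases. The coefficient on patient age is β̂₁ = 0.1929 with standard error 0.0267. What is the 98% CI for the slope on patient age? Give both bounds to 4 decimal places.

(0.1304, 0.2554)

df = n − k − 1 = 269 − 3 − 1 = 265.
t* = t_{0.01, 265} = 2.340502.
Margin = t* × SE = 2.340502 × 0.0267 = 0.062491.
CI: 0.1929 ± 0.062491 → (0.1304, 0.2554).
With 98% confidence, each one-unit increase in patient age is associated with a change of between 0.1304 and 0.2554 days in hospital length of stay, holding the other predictors fixed.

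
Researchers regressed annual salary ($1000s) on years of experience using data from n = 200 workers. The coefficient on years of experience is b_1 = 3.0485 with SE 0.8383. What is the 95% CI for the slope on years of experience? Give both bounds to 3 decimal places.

(1.395, 4.702)

df = n − 2 = 200 − 2 = 198.
t* = t_{0.025, 198} = 1.972017.
Margin = t* × SE = 1.972017 × 0.8383 = 1.65314.
CI: 3.0485 ± 1.65314 → (1.395, 4.702).
With 95% confidence, each one-unit increase in years of experience is associated with a change of between 1.395 and 4.702 $1000s in annual salary.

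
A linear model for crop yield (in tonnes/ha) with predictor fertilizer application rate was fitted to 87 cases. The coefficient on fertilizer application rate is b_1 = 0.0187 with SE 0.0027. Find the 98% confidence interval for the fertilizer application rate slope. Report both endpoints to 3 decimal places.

(0.012, 0.025)

df = n − 2 = 87 − 2 = 85.
t* = t_{0.01, 85} = 2.371022.
Margin = t* × SE = 2.371022 × 0.0027 = 0.00640.
CI: 0.0187 ± 0.00640 → (0.012, 0.025).
With 98% confidence, each one-unit increase in fertilizer application rate is associated with a change of between 0.012 and 0.025 tonnes/ha in crop yield.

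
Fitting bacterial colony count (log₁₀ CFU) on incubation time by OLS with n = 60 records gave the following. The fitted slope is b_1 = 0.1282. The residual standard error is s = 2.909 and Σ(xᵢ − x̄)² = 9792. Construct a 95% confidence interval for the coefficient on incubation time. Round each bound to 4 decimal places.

SE(b_1) = s/√Sₓₓ = 2.909/√9792 = 0.0293973.
df = n − 2 = 58.
t* = t_{0.025, 58} = 2.001717.
Margin = t* × SE = 2.001717 × 0.0293973 = 0.058845.
CI: 0.1282 ± 0.058845 → (0.0694, 0.1870).
With 95% confidence, each one-unit increase in incubation time is associated with a change of between 0.0694 and 0.1870 log₁₀ CFU in bacterial colony count.

(0.0694, 0.1870)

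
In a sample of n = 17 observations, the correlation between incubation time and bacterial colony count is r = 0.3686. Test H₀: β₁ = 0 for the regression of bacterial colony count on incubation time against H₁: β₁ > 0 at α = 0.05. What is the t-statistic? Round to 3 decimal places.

t = 1.536

t = r·√(n − 2)/√(1 − r²) = 0.3686·√15/√0.864134 = 1.536.
df = n − 2 = 15.
One-sided p ≈ 0.0727, which is ≥ 0.05, so fail to reject H₀.
The data do not give significant evidence of a linear association between incubation time and bacterial colony count.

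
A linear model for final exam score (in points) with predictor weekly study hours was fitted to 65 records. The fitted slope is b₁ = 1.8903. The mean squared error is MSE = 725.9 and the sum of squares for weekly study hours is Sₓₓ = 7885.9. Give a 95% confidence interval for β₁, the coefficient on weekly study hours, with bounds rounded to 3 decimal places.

(1.284, 2.497)

SE(b₁) = √(MSE/Sₓₓ) = √(725.9/7885.9) = 0.303398.
df = n − 2 = 63.
t* = t_{0.025, 63} = 1.998341.
Margin = t* × SE = 1.998341 × 0.303398 = 0.60629.
CI: 1.8903 ± 0.60629 → (1.284, 2.497).
With 95% confidence, each one-unit increase in weekly study hours is associated with a change of between 1.284 and 2.497 points in final exam score.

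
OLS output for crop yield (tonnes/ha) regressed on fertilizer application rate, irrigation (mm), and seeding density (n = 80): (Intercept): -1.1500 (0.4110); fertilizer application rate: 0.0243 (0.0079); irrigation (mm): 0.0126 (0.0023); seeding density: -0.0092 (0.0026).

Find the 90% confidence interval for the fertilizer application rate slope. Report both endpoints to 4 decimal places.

Read off: b = 0.0243, SE = 0.0079 for fertilizer application rate.
df = n − k − 1 = 80 − 3 − 1 = 76.
t* = t_{0.05, 76} = 1.665151.
Margin = t* × SE = 1.665151 × 0.0079 = 0.013155.
CI: 0.0243 ± 0.013155 → (0.0111, 0.0375).

(0.0111, 0.0375)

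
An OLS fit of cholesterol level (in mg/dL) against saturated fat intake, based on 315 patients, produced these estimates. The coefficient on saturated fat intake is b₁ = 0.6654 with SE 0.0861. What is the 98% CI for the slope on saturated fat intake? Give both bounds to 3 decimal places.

(0.464, 0.867)

df = n − 2 = 315 − 2 = 313.
t* = t_{0.01, 313} = 2.33832.
Margin = t* × SE = 2.33832 × 0.0861 = 0.20133.
CI: 0.6654 ± 0.20133 → (0.464, 0.867).
With 98% confidence, each one-unit increase in saturated fat intake is associated with a change of between 0.464 and 0.867 mg/dL in cholesterol level.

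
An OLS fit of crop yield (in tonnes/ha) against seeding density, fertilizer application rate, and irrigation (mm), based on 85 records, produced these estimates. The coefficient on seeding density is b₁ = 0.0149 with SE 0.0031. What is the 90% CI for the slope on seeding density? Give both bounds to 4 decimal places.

df = n − k − 1 = 85 − 3 − 1 = 81.
t* = t_{0.05, 81} = 1.663884.
Margin = t* × SE = 1.663884 × 0.0031 = 0.005158.
CI: 0.0149 ± 0.005158 → (0.0097, 0.0201).
With 90% confidence, each one-unit increase in seeding density is associated with a change of between 0.0097 and 0.0201 tonnes/ha in crop yield, holding the other predictors fixed.

(0.0097, 0.0201)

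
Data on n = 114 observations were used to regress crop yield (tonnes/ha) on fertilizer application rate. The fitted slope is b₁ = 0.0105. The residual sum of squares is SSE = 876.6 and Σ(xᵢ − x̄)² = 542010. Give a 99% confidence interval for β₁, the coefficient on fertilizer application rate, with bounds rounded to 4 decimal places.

(0.0005, 0.0205)

MSE = SSE/(n − 2) = 876.6/112 = 7.82679.
SE(b₁) = √(MSE/Sₓₓ) = √(7.82679/542010) = 0.00380004.
df = n − 2 = 112.
t* = t_{0.005, 112} = 2.62044.
Margin = t* × SE = 2.62044 × 0.00380004 = 0.009958.
CI: 0.0105 ± 0.009958 → (0.0005, 0.0205).
With 99% confidence, each one-unit increase in fertilizer application rate is associated with a change of between 0.0005 and 0.0205 tonnes/ha in crop yield.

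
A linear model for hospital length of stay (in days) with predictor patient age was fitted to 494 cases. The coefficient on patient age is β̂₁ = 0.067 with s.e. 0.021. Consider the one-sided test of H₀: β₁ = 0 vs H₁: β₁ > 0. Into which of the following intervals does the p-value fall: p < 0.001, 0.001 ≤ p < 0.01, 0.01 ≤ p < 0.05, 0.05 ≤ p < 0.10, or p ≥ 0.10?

p < 0.001

t = 0.067 / 0.021 = 3.190.
df = n − 2 = 494 − 2 = 492.
One-sided p = P(T_{492} > t) ≈ 0.0008.
So p < 0.001.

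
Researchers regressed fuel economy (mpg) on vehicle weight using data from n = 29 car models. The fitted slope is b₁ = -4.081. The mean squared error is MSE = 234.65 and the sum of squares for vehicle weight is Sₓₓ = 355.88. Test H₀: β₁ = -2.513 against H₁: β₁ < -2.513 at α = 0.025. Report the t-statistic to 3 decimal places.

t = -1.931

SE(b₁) = √(MSE/Sₓₓ) = √(234.65/355.88) = 0.812005.
t = (-4.081 − (-2.513)) / 0.812005 = -1.931.
df = n − 2 = 27.
One-sided p ≈ 0.0320, which is ≥ 0.025, so fail to reject H₀.
The data do not give significant evidence that the true slope on vehicle weight is below -2.513 mpg per unit.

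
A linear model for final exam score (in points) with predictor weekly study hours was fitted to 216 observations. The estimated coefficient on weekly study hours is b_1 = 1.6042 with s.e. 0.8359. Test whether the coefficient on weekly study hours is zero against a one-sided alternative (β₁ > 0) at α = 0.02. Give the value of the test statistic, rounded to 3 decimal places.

t = 1.919

H₀: β₁ = 0 vs H₁: β₁ > 0.
t = (b_1 − β₁⁰)/SE = 1.6042 / 0.8359 = 1.919.
df = n − 2 = 216 − 2 = 214.
One-sided p ≈ 0.0281, which is ≥ 0.02, so fail to reject H₀.
The data do not give significant evidence that the true slope on weekly study hours is positive.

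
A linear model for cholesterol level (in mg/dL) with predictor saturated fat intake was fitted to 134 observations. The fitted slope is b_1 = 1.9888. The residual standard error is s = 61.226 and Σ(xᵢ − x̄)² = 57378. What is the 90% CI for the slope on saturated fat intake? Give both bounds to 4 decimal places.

SE(b_1) = s/√Sₓₓ = 61.226/√57378 = 0.255601.
df = n − 2 = 132.
t* = t_{0.05, 132} = 1.656479.
Margin = t* × SE = 1.656479 × 0.255601 = 0.423398.
CI: 1.9888 ± 0.423398 → (1.5654, 2.4122).
With 90% confidence, each one-unit increase in saturated fat intake is associated with a change of between 1.5654 and 2.4122 mg/dL in cholesterol level.

(1.5654, 2.4122)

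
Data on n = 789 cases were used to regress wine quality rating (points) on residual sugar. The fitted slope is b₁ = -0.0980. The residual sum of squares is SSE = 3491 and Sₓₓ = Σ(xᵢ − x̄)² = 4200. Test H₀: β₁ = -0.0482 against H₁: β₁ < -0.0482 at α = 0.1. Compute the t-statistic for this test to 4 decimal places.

MSE = SSE/(n − 2) = 3491/787 = 4.43583.
SE(b₁) = √(MSE/Sₓₓ) = √(4.43583/4200) = 0.0324985.
t = (-0.0980 − (-0.0482)) / 0.0324985 = -1.5324.
df = n − 2 = 787.
One-sided p ≈ 0.0629, which is < 0.1, so reject H₀.
There is evidence that the true slope on residual sugar is below -0.0482 points per unit.

t = -1.5324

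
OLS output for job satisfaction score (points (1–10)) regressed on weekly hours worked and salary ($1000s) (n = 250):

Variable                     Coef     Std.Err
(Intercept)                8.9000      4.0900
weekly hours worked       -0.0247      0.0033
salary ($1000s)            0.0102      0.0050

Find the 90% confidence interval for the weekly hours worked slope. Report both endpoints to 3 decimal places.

Read off: b = -0.0247, SE = 0.0033 for weekly hours worked.
df = n − k − 1 = 250 − 2 − 1 = 247.
t* = t_{0.05, 247} = 1.651046.
Margin = t* × SE = 1.651046 × 0.0033 = 0.00545.
CI: -0.0247 ± 0.00545 → (-0.030, -0.019).

(-0.030, -0.019)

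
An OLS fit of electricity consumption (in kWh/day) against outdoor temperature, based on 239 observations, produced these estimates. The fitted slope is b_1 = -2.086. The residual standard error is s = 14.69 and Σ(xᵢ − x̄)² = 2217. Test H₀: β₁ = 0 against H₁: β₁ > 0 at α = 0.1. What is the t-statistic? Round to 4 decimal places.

t = -6.6861

SE(b_1) = s/√Sₓₓ = 14.69/√2217 = 0.311989.
t = -2.086 / 0.311989 = -6.6861.
df = n − 2 = 237.
One-sided p ≈ 1.0000, which is ≥ 0.1, so fail to reject H₀.
The data do not give significant evidence that the true slope on outdoor temperature is positive.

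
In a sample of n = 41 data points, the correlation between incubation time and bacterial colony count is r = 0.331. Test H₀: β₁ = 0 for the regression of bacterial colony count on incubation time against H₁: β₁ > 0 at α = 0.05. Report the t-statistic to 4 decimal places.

t = r·√(n − 2)/√(1 − r²) = 0.331·√39/√0.890439 = 2.1906.
df = n − 2 = 39.
One-sided p ≈ 0.0173, which is < 0.05, so reject H₀.
There is evidence of a linear association between incubation time and bacterial colony count.

t = 2.1906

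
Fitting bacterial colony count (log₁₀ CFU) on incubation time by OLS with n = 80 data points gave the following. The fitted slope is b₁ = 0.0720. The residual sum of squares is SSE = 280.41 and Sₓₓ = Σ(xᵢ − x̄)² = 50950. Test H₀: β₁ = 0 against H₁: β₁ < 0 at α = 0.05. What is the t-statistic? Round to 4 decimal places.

MSE = SSE/(n − 2) = 280.41/78 = 3.595.
SE(b₁) = √(MSE/Sₓₓ) = √(3.595/50950) = 0.00839996.
t = 0.0720 / 0.00839996 = 8.5715.
df = n − 2 = 78.
One-sided p ≈ 1.0000, which is ≥ 0.05, so fail to reject H₀.
The data do not give significant evidence that the true slope on incubation time is negative.

t = 8.5715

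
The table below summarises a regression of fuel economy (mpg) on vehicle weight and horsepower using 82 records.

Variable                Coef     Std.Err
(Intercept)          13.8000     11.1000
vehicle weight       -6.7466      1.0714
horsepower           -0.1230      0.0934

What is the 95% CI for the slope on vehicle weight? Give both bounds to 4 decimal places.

Read off: b = -6.7466, SE = 1.0714 for vehicle weight.
df = n − k − 1 = 82 − 2 − 1 = 79.
t* = t_{0.025, 79} = 1.99045.
Margin = t* × SE = 1.99045 × 1.0714 = 2.132568.
CI: -6.7466 ± 2.132568 → (-8.8792, -4.6140).

(-8.8792, -4.6140)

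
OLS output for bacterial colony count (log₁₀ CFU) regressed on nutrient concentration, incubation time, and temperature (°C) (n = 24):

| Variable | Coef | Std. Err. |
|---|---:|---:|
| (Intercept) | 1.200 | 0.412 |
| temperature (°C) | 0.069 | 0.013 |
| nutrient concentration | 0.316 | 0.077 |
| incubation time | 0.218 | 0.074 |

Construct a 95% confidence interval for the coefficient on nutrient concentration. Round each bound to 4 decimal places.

Read off: b = 0.316, SE = 0.077 for nutrient concentration.
df = n − k − 1 = 24 − 3 − 1 = 20.
t* = t_{0.025, 20} = 2.085963.
Margin = t* × SE = 2.085963 × 0.077 = 0.160619.
CI: 0.316 ± 0.160619 → (0.1554, 0.4766).

(0.1554, 0.4766)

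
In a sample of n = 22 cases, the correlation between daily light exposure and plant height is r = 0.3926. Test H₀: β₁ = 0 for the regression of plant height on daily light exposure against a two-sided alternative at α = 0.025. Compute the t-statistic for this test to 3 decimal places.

t = r·√(n − 2)/√(1 − r²) = 0.3926·√20/√0.845865 = 1.909.
df = n − 2 = 20.
Two-sided p ≈ 0.0707, which is ≥ 0.025, so fail to reject H₀.
The data do not give significant evidence of a linear association between daily light exposure and plant height.

t = 1.909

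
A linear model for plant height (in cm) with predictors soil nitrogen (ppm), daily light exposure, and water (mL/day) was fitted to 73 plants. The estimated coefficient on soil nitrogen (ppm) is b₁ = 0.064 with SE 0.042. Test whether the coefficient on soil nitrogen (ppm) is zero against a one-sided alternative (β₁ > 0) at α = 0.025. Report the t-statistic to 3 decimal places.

H₀: β₁ = 0 vs H₁: β₁ > 0.
t = (b₁ − β₁⁰)/SE = 0.064 / 0.042 = 1.524.
df = n − k − 1 = 73 − 3 − 1 = 69.
One-sided p ≈ 0.0661, which is ≥ 0.025, so fail to reject H₀.
The data do not give significant evidence that the true slope on soil nitrogen (ppm) is positive, holding the other predictors fixed.

t = 1.524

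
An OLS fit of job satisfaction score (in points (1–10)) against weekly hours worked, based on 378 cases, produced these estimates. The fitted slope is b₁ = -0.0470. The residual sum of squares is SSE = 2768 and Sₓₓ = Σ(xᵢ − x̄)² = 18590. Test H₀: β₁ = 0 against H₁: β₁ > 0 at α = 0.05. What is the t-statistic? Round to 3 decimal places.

MSE = SSE/(n − 2) = 2768/376 = 7.3617.
SE(b₁) = √(MSE/Sₓₓ) = √(7.3617/18590) = 0.0198998.
t = -0.0470 / 0.0198998 = -2.362.
df = n − 2 = 376.
One-sided p ≈ 0.9907, which is ≥ 0.05, so fail to reject H₀.
The data do not give significant evidence that the true slope on weekly hours worked is positive.

t = -2.362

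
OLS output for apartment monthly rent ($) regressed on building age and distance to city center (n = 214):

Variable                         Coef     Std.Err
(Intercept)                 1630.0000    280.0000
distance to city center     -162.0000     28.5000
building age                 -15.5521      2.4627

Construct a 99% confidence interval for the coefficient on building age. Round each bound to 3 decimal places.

Read off: b = -15.5521, SE = 2.4627 for building age.
df = n − k − 1 = 214 − 2 − 1 = 211.
t* = t_{0.005, 211} = 2.59933.
Margin = t* × SE = 2.59933 × 2.4627 = 6.40137.
CI: -15.5521 ± 6.40137 → (-21.953, -9.151).

(-21.953, -9.151)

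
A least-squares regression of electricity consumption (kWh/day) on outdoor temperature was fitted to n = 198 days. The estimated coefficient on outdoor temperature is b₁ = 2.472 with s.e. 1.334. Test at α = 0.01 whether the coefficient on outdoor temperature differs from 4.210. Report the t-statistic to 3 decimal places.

t = -1.303

H₀: β₁ = 4.210 vs H₁: β₁ ≠ 4.210.
t = (b₁ − β₁⁰)/SE = (2.472 − 4.210) / 1.334 = -1.303.
df = n − 2 = 198 − 2 = 196.
Two-sided p ≈ 0.1942, which is ≥ 0.01, so fail to reject H₀.
The data are consistent with a true slope of 4.210 kWh/day per unit of outdoor temperature.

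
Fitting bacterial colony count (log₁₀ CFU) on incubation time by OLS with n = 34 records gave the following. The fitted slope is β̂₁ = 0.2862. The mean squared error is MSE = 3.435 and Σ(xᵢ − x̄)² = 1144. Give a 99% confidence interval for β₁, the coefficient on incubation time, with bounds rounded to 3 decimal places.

(0.136, 0.436)

SE(β̂₁) = √(MSE/Sₓₓ) = √(3.435/1144) = 0.0547962.
df = n − 2 = 32.
t* = t_{0.005, 32} = 2.738481.
Margin = t* × SE = 2.738481 × 0.0547962 = 0.15006.
CI: 0.2862 ± 0.15006 → (0.136, 0.436).
With 99% confidence, each one-unit increase in incubation time is associated with a change of between 0.136 and 0.436 log₁₀ CFU in bacterial colony count.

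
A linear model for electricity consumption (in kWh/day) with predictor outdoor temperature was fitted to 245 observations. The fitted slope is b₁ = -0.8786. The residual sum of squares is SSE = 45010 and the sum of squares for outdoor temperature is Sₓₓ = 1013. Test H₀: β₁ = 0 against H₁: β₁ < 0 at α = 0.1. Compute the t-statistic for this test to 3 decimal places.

t = -2.055

MSE = SSE/(n − 2) = 45010/243 = 185.226.
SE(b₁) = √(MSE/Sₓₓ) = √(185.226/1013) = 0.427609.
t = -0.8786 / 0.427609 = -2.055.
df = n − 2 = 243.
One-sided p ≈ 0.0205, which is < 0.1, so reject H₀.
There is evidence that the true slope on outdoor temperature is negative.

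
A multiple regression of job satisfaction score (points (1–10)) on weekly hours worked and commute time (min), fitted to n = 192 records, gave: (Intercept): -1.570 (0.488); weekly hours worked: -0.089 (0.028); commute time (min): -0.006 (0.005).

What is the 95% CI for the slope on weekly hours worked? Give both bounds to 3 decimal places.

Read off: b = -0.089, SE = 0.028 for weekly hours worked.
df = n − k − 1 = 192 − 2 − 1 = 189.
t* = t_{0.025, 189} = 1.972595.
Margin = t* × SE = 1.972595 × 0.028 = 0.05523.
CI: -0.089 ± 0.05523 → (-0.144, -0.034).

(-0.144, -0.034)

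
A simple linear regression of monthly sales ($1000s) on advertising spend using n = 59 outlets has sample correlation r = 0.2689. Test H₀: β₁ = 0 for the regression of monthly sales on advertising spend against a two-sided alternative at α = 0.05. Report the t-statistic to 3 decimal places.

t = r·√(n − 2)/√(1 − r²) = 0.2689·√57/√0.927693 = 2.108.
df = n − 2 = 57.
Two-sided p ≈ 0.0395, which is < 0.05, so reject H₀.
There is evidence of a linear association between advertising spend and monthly sales.

t = 2.108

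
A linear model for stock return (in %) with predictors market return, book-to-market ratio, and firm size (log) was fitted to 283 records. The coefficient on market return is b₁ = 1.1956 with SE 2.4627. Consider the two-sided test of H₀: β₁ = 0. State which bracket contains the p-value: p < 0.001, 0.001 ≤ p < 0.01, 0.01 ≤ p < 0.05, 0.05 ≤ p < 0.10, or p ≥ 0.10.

p ≥ 0.10

t = 1.1956 / 2.4627 = 0.485.
df = n − k − 1 = 283 − 3 − 1 = 279.
Two-sided p = 2·P(T_{279} > |t|) ≈ 0.6277.
So p ≥ 0.10.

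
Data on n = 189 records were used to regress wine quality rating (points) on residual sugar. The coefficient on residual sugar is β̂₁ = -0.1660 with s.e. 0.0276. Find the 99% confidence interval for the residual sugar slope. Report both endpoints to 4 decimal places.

df = n − 2 = 189 − 2 = 187.
t* = t_{0.005, 187} = 2.602376.
Margin = t* × SE = 2.602376 × 0.0276 = 0.071826.
CI: -0.1660 ± 0.071826 → (-0.2378, -0.0942).
With 99% confidence, each one-unit increase in residual sugar is associated with a change of between -0.2378 and -0.0942 points in wine quality rating.

(-0.2378, -0.0942)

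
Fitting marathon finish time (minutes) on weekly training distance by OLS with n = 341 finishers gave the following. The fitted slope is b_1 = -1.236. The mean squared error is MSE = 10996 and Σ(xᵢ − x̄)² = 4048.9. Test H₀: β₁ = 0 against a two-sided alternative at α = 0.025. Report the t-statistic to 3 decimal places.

SE(b_1) = √(MSE/Sₓₓ) = √(10996/4048.9) = 1.64797.
t = -1.236 / 1.64797 = -0.750.
df = n − 2 = 339.
Two-sided p ≈ 0.4538, which is ≥ 0.025, so fail to reject H₀.
The data do not give significant evidence of an association between weekly training distance and marathon finish time.

t = -0.750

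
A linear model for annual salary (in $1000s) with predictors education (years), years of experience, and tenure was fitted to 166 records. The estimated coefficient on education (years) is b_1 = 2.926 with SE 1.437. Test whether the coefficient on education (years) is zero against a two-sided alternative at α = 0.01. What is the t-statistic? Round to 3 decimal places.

t = 2.036

H₀: β₁ = 0 vs H₁: β₁ ≠ 0.
t = (b_1 − β₁⁰)/SE = 2.926 / 1.437 = 2.036.
df = n − k − 1 = 166 − 3 − 1 = 162.
Two-sided p ≈ 0.0434, which is ≥ 0.01, so fail to reject H₀.
The data do not give significant evidence of an association between education (years) and annual salary, after adjusting for the other predictors.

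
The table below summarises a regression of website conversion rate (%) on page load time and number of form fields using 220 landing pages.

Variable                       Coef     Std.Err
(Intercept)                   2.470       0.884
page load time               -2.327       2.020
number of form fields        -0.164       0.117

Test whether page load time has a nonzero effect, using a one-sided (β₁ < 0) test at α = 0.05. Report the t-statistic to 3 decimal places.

t = -1.152

Read off: b = -2.327, SE = 2.020 for page load time.
H₀: β₁ = 0 vs H₁: β₁ < 0.
t = -2.327 / 2.020 = -1.152.
df = n − k − 1 = 220 − 2 − 1 = 217.
One-sided p ≈ 0.1253, which is ≥ 0.05, so fail to reject H₀.
The data do not give significant evidence that the true slope on page load time is negative, holding the other predictors fixed.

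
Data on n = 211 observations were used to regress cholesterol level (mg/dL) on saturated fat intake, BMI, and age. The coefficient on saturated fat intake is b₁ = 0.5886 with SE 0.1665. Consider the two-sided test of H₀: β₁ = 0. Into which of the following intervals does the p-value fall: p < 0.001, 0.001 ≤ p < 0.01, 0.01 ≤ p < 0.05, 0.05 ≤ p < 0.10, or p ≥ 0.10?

p < 0.001

t = 0.5886 / 0.1665 = 3.535.
df = n − k − 1 = 211 − 3 − 1 = 207.
Two-sided p = 2·P(T_{207} > |t|) ≈ 0.0005.
So p < 0.001.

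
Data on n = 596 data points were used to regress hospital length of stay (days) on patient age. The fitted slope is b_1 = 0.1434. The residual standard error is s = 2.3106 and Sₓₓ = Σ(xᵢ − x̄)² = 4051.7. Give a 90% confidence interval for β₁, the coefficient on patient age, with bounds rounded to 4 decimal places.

(0.0836, 0.2032)

SE(b_1) = s/√Sₓₓ = 2.3106/√4051.7 = 0.0363.
df = n − 2 = 594.
t* = t_{0.05, 594} = 1.647423.
Margin = t* × SE = 1.647423 × 0.0363 = 0.059801.
CI: 0.1434 ± 0.059801 → (0.0836, 0.2032).
With 90% confidence, each one-unit increase in patient age is associated with a change of between 0.0836 and 0.2032 days in hospital length of stay.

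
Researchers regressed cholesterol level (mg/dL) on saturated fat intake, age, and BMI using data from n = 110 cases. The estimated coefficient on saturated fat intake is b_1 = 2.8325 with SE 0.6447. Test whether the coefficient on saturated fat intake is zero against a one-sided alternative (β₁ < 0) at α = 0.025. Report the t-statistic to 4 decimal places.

t = 4.3935

H₀: β₁ = 0 vs H₁: β₁ < 0.
t = (b_1 − β₁⁰)/SE = 2.8325 / 0.6447 = 4.3935.
df = n − k − 1 = 110 − 3 − 1 = 106.
One-sided p ≈ 1.0000, which is ≥ 0.025, so fail to reject H₀.
The data do not give significant evidence that the true slope on saturated fat intake is negative, holding the other predictors fixed.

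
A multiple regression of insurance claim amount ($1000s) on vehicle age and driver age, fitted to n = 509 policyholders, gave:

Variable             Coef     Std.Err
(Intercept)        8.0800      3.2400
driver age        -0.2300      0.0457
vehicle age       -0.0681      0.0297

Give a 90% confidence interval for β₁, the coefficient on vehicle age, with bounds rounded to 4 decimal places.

(-0.1170, -0.0192)

Read off: b = -0.0681, SE = 0.0297 for vehicle age.
df = n − k − 1 = 509 − 2 − 1 = 506.
t* = t_{0.05, 506} = 1.647871.
Margin = t* × SE = 1.647871 × 0.0297 = 0.048942.
CI: -0.0681 ± 0.048942 → (-0.1170, -0.0192).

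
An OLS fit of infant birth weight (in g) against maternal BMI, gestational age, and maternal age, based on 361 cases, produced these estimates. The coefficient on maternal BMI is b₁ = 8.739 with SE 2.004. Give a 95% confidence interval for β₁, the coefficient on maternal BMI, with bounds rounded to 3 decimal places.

df = n − k − 1 = 361 − 3 − 1 = 357.
t* = t_{0.025, 357} = 1.966631.
Margin = t* × SE = 1.966631 × 2.004 = 3.94113.
CI: 8.739 ± 3.94113 → (4.798, 12.680).
With 95% confidence, each one-unit increase in maternal BMI is associated with a change of between 4.798 and 12.680 g in infant birth weight, holding the other predictors fixed.

(4.798, 12.680)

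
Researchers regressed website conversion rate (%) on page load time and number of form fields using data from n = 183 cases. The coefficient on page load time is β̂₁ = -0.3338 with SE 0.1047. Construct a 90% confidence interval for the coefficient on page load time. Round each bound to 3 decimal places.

df = n − k − 1 = 183 − 2 − 1 = 180.
t* = t_{0.05, 180} = 1.653363.
Margin = t* × SE = 1.653363 × 0.1047 = 0.17311.
CI: -0.3338 ± 0.17311 → (-0.507, -0.161).
With 90% confidence, each one-unit increase in page load time is associated with a change of between -0.507 and -0.161 % in website conversion rate, holding the other predictors fixed.

(-0.507, -0.161)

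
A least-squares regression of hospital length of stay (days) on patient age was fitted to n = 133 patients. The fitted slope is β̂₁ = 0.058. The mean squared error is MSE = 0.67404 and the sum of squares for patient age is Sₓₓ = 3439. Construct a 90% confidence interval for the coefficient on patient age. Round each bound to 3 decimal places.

(0.035, 0.081)

SE(β̂₁) = √(MSE/Sₓₓ) = √(0.67404/3439) = 0.014.
df = n − 2 = 131.
t* = t_{0.05, 131} = 1.656569.
Margin = t* × SE = 1.656569 × 0.014 = 0.02319.
CI: 0.058 ± 0.02319 → (0.035, 0.081).
With 90% confidence, each one-unit increase in patient age is associated with a change of between 0.035 and 0.081 days in hospital length of stay.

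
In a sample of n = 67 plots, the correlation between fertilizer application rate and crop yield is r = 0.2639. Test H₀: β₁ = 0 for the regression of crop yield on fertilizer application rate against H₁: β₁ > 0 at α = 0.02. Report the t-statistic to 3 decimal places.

t = 2.206

t = r·√(n − 2)/√(1 − r²) = 0.2639·√65/√0.930357 = 2.206.
df = n − 2 = 65.
One-sided p ≈ 0.0155, which is < 0.02, so reject H₀.
There is evidence of a linear association between fertilizer application rate and crop yield.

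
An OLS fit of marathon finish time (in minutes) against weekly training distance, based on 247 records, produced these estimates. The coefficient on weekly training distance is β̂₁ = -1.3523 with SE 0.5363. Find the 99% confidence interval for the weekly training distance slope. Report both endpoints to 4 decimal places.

df = n − 2 = 247 − 2 = 245.
t* = t_{0.005, 245} = 2.596045.
Margin = t* × SE = 2.596045 × 0.5363 = 1.392259.
CI: -1.3523 ± 1.392259 → (-2.7446, 0.0400).
With 99% confidence, each one-unit increase in weekly training distance is associated with a change of between -2.7446 and 0.0400 minutes in marathon finish time.

(-2.7446, 0.0400)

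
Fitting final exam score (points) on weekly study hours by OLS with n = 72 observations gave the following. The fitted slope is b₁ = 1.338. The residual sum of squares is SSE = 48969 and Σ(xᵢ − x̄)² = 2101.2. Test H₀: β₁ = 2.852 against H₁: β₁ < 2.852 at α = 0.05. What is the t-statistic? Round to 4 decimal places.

MSE = SSE/(n − 2) = 48969/70 = 699.557.
SE(b₁) = √(MSE/Sₓₓ) = √(699.557/2101.2) = 0.577003.
t = (1.338 − 2.852) / 0.577003 = -2.6239.
df = n − 2 = 70.
One-sided p ≈ 0.0053, which is < 0.05, so reject H₀.
There is evidence that the true slope on weekly study hours is below 2.852 points per unit.

t = -2.6239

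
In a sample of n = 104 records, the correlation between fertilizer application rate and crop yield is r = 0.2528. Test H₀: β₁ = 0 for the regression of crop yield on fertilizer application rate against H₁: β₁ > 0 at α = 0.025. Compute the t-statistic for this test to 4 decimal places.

t = r·√(n − 2)/√(1 − r²) = 0.2528·√102/√0.936092 = 2.6389.
df = n − 2 = 102.
One-sided p ≈ 0.0048, which is < 0.025, so reject H₀.
There is evidence of a linear association between fertilizer application rate and crop yield.

t = 2.6389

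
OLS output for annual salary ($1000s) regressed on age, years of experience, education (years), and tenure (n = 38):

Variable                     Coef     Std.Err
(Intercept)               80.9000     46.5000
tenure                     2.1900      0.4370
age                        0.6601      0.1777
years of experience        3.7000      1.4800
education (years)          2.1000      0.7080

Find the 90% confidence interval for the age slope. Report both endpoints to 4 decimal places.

Read off: b = 0.6601, SE = 0.1777 for age.
df = n − k − 1 = 38 − 4 − 1 = 33.
t* = t_{0.05, 33} = 1.69236.
Margin = t* × SE = 1.69236 × 0.1777 = 0.300732.
CI: 0.6601 ± 0.300732 → (0.3594, 0.9608).

(0.3594, 0.9608)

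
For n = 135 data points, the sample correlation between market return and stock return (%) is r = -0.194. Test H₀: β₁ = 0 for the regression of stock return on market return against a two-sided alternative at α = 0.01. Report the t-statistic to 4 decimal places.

t = r·√(n − 2)/√(1 − r²) = -0.194·√133/√0.962364 = -2.2806.
df = n − 2 = 133.
Two-sided p ≈ 0.0242, which is ≥ 0.01, so fail to reject H₀.
The data do not give significant evidence of a linear association between market return and stock return.

t = -2.2806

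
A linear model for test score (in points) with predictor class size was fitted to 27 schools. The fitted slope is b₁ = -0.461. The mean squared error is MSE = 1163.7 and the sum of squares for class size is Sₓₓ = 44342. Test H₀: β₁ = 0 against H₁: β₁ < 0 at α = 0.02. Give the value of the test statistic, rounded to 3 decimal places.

SE(b₁) = √(MSE/Sₓₓ) = √(1163.7/44342) = 0.161999.
t = -0.461 / 0.161999 = -2.846.
df = n − 2 = 25.
One-sided p ≈ 0.0044, which is < 0.02, so reject H₀.
There is evidence that the true slope on class size is negative.

t = -2.846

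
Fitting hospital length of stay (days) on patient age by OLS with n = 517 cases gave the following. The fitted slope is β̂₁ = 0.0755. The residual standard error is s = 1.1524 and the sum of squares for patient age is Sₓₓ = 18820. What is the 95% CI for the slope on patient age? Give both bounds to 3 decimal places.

(0.059, 0.092)

SE(β̂₁) = s/√Sₓₓ = 1.1524/√18820 = 0.00840027.
df = n − 2 = 515.
t* = t_{0.025, 515} = 1.964581.
Margin = t* × SE = 1.964581 × 0.00840027 = 0.01650.
CI: 0.0755 ± 0.01650 → (0.059, 0.092).
With 95% confidence, each one-unit increase in patient age is associated with a change of between 0.059 and 0.092 days in hospital length of stay.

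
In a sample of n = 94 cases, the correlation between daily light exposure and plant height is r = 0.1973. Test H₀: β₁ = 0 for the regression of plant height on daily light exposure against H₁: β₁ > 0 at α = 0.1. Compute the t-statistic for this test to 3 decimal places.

t = r·√(n − 2)/√(1 − r²) = 0.1973·√92/√0.961073 = 1.930.
df = n − 2 = 92.
One-sided p ≈ 0.0283, which is < 0.1, so reject H₀.
There is evidence of a linear association between daily light exposure and plant height.

t = 1.930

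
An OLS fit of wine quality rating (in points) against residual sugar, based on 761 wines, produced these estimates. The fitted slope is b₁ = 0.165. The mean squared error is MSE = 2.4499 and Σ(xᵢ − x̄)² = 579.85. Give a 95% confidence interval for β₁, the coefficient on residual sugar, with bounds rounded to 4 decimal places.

(0.0374, 0.2926)

SE(b₁) = √(MSE/Sₓₓ) = √(2.4499/579.85) = 0.0650004.
df = n − 2 = 759.
t* = t_{0.025, 759} = 1.963094.
Margin = t* × SE = 1.963094 × 0.0650004 = 0.127602.
CI: 0.165 ± 0.127602 → (0.0374, 0.2926).
With 95% confidence, each one-unit increase in residual sugar is associated with a change of between 0.0374 and 0.2926 points in wine quality rating.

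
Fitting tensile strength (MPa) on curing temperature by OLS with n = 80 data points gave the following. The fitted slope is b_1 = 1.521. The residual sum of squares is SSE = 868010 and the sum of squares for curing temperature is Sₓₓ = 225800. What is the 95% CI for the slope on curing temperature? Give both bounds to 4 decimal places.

(1.0790, 1.9630)

MSE = SSE/(n − 2) = 868010/78 = 11128.3.
SE(b_1) = √(MSE/Sₓₓ) = √(11128.3/225800) = 0.222.
df = n − 2 = 78.
t* = t_{0.025, 78} = 1.990847.
Margin = t* × SE = 1.990847 × 0.222 = 0.441968.
CI: 1.521 ± 0.441968 → (1.0790, 1.9630).
With 95% confidence, each one-unit increase in curing temperature is associated with a change of between 1.0790 and 1.9630 MPa in tensile strength.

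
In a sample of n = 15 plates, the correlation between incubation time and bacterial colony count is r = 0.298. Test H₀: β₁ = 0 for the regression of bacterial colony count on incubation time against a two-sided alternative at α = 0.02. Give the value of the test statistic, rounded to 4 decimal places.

t = 1.1256

t = r·√(n − 2)/√(1 − r²) = 0.298·√13/√0.911196 = 1.1256.
df = n − 2 = 13.
Two-sided p ≈ 0.2807, which is ≥ 0.02, so fail to reject H₀.
The data do not give significant evidence of a linear association between incubation time and bacterial colony count.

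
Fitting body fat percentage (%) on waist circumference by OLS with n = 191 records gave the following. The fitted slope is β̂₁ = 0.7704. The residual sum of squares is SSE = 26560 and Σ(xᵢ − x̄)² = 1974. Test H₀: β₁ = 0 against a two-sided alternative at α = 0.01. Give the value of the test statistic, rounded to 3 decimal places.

MSE = SSE/(n − 2) = 26560/189 = 140.529.
SE(β̂₁) = √(MSE/Sₓₓ) = √(140.529/1974) = 0.266815.
t = 0.7704 / 0.266815 = 2.887.
df = n − 2 = 189.
Two-sided p ≈ 0.0043, which is < 0.01, so reject H₀.
There is evidence that waist circumference is associated with body fat percentage.

t = 2.887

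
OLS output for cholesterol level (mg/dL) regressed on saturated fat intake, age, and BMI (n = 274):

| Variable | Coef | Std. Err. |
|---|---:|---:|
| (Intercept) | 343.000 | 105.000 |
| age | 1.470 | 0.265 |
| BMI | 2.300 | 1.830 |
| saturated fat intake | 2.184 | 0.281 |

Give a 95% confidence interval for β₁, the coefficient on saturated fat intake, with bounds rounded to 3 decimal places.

Read off: b = 2.184, SE = 0.281 for saturated fat intake.
df = n − k − 1 = 274 − 3 − 1 = 270.
t* = t_{0.025, 270} = 1.968789.
Margin = t* × SE = 1.968789 × 0.281 = 0.55323.
CI: 2.184 ± 0.55323 → (1.631, 2.737).

(1.631, 2.737)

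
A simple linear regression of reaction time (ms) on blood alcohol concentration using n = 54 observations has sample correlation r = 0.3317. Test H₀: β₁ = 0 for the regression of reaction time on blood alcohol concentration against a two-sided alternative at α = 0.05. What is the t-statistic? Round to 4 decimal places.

t = 2.5355

t = r·√(n − 2)/√(1 − r²) = 0.3317·√52/√0.889975 = 2.5355.
df = n − 2 = 52.
Two-sided p ≈ 0.0143, which is < 0.05, so reject H₀.
There is evidence of a linear association between blood alcohol concentration and reaction time.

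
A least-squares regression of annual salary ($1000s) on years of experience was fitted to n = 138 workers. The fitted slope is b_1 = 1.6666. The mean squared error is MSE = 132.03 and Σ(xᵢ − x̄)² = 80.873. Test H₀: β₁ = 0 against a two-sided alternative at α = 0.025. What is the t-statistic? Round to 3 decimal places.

t = 1.304

SE(b_1) = √(MSE/Sₓₓ) = √(132.03/80.873) = 1.27772.
t = 1.6666 / 1.27772 = 1.304.
df = n − 2 = 136.
Two-sided p ≈ 0.1943, which is ≥ 0.025, so fail to reject H₀.
The data do not give significant evidence of an association between years of experience and annual salary.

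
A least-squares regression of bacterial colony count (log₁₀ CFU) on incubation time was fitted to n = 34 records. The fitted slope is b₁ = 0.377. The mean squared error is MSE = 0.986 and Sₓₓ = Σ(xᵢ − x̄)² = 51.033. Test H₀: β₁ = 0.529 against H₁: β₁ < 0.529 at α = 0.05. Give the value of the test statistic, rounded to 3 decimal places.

t = -1.094

SE(b₁) = √(MSE/Sₓₓ) = √(0.986/51.033) = 0.138999.
t = (0.377 − 0.529) / 0.138999 = -1.094.
df = n − 2 = 32.
One-sided p ≈ 0.1412, which is ≥ 0.05, so fail to reject H₀.
The data do not give significant evidence that the true slope on incubation time is below 0.529 log₁₀ CFU per unit.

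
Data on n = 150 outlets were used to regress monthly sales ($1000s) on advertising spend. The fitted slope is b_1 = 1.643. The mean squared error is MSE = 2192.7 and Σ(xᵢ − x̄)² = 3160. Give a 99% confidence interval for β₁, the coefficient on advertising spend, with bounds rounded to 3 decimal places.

SE(b_1) = √(MSE/Sₓₓ) = √(2192.7/3160) = 0.833002.
df = n − 2 = 148.
t* = t_{0.005, 148} = 2.609456.
Margin = t* × SE = 2.609456 × 0.833002 = 2.17368.
CI: 1.643 ± 2.17368 → (-0.531, 3.817).
With 99% confidence, each one-unit increase in advertising spend is associated with a change of between -0.531 and 3.817 $1000s in monthly sales.

(-0.531, 3.817)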